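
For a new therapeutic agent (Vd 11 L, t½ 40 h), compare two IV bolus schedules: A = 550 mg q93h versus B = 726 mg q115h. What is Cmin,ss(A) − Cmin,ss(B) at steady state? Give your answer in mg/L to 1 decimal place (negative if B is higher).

Regimen A: f = (1/2)^(93/40) ≈ 0.1996; Cmin,ss = (550/11)·f/(1−f) ≈ 12.469 mg/L.
Regimen B: f = (1/2)^(115/40) ≈ 0.1363; Cmin,ss = (726/11)·f/(1−f) ≈ 10.415 mg/L.
Difference ≈ 12.469 − 10.415 ≈ 2.054 mg/L.

2.1 mg/L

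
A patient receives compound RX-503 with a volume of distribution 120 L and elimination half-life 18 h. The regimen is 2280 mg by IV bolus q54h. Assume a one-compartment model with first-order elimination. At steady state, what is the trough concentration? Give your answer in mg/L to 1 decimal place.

τ = 54 h = 3 half-lives, so f = (1/2)^3 = 0.125.
At steady state, R = 1/(1 − 0.125) = 8/7.
Single-dose peak C₀ = D/Vd = 2280/120 = 19 mg/L.
Steady-state peak Cmax,ss = C₀·R = 19 × 8/7 ≈ 21.714 mg/L.
Steady-state trough Cmin,ss = Cmax,ss·f ≈ 21.714 × 0.125 ≈ 2.714 mg/L.

2.7 mg/L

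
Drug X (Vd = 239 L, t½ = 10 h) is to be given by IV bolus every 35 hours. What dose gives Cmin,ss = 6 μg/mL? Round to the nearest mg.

τ/t½ = 35/10 ≈ 3.5, so f = (1/2)^(35/10) ≈ 0.088388.
Cmin,ss = (D/Vd)·f/(1−f), so D = Cmin,ss·Vd·(1−f)/f.
D = 6 × 239 × (1−f)/f ≈ 6 × 239 × 10.31375 ≈ 14789.92 mg.

14790 mg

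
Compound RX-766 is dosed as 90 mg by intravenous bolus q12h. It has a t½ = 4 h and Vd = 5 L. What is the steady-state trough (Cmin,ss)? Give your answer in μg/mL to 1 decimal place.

2.6 μg/mL

τ = 12 h = 3 half-lives, so f = (1/2)^3 = 0.125.
Accumulation ratio R = 1/(1 − f) = 1/0.875 = 8/7.
Single-dose peak C₀ = D/Vd = 90/5 = 18 μg/mL.
Steady-state peak Cmax,ss = C₀·R = 18 × 8/7 ≈ 20.571 μg/mL.
Steady-state trough Cmin,ss = Cmax,ss·f ≈ 20.571 × 0.125 ≈ 2.571 μg/mL.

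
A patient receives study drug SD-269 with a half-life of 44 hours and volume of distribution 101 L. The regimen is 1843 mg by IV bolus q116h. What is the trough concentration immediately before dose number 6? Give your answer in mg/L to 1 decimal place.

f = (1/2)^(τ/t½) = (1/2)^(116/44) ≈ 0.1608.
C₀ = D/Vd = 1843/101 ≈ 18.248 mg/L.
Before the 6th dose, 5 doses have been given. Superposition: Cmin = C₀·(f + f² + … + f^5).
≈ 18.248 × (0.1608 + 0.0259 + 0.0042 + 0.0007 + 0.0001) ≈ 18.248 × 0.1917 ≈ 3.498 mg/L.

3.5 mg/L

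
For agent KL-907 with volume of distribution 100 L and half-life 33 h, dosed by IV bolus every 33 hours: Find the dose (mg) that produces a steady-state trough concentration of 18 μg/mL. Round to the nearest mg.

1800 mg

τ/t½ = 33/33 ≈ 1, so f = (1/2)^(33/33) ≈ 0.500000.
Cmin,ss = (D/Vd)·f/(1−f), so D = Cmin,ss·Vd·(1−f)/f.
D = 18 × 100 × (1−f)/f ≈ 18 × 100 × 1.00000 ≈ 1800.00 mg.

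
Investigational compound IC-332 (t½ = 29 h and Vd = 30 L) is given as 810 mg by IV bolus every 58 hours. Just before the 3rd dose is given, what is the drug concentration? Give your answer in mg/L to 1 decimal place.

f = (1/2)^(τ/t½) = (1/2)^(58/29) ≈ 0.2500.
C₀ = D/Vd = 810/30 ≈ 27.000 mg/L.
Before the 3rd dose, 2 doses have been given. Superposition: Cmin = C₀·(f + f²).
≈ 27.000 × (0.2500 + 0.0625) ≈ 27.000 × 0.3125 ≈ 8.438 mg/L.

8.4 mg/L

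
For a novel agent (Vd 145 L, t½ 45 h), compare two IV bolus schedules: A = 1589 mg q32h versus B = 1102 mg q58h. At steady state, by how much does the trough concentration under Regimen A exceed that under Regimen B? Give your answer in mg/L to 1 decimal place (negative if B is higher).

11.9 mg/L

Regimen A: f = (1/2)^(32/45) ≈ 0.6108; Cmin,ss = (1589/145)·f/(1−f) ≈ 17.198 mg/L.
Regimen B: f = (1/2)^(58/45) ≈ 0.4093; Cmin,ss = (1102/145)·f/(1−f) ≈ 5.266 mg/L.
Difference ≈ 17.198 − 5.266 ≈ 11.932 mg/L.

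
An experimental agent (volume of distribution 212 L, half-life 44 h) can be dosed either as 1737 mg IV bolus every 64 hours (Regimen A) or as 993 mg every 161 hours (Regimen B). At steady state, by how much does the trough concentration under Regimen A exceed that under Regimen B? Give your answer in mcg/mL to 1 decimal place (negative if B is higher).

4.3 mcg/mL

Regimen A: f = (1/2)^(64/44) ≈ 0.3649; Cmin,ss = (1737/212)·f/(1−f) ≈ 4.708 mcg/mL.
Regimen B: f = (1/2)^(161/44) ≈ 0.0792; Cmin,ss = (993/212)·f/(1−f) ≈ 0.403 mcg/mL.
Difference ≈ 4.708 − 0.403 ≈ 4.305 mcg/mL.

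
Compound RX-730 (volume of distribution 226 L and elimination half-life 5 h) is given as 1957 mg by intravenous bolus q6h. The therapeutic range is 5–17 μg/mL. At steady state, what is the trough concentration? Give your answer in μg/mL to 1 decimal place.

6.7 μg/mL

τ/t½ = 6/5 ≈ 1.2, so fraction remaining f = (1/2)^(6/5) ≈ 0.4353.
At steady state, accumulation factor R = 1/(1 − e^(−kτ)) ≈ 1.7709.
Single-dose peak C₀ = D/Vd = 1957/226 ≈ 8.659 μg/mL.
Cmax,ss = C₀/(1 − f) ≈ 8.659/0.5647 ≈ 15.334 μg/mL.
One interval later, Cmin,ss = Cmax,ss·e^(−kτ) ≈ 15.334 × 0.4353 ≈ 6.675 μg/mL.
Trough 6.7 μg/mL vs MEC 5 μg/mL: adequate.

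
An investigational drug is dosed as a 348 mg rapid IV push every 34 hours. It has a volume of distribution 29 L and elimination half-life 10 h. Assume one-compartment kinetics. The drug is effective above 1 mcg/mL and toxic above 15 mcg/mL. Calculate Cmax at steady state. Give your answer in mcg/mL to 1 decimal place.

13.3 mcg/mL

Over one 34-h interval, 34/10 ≈ 3.4 half-lives elapse, leaving f ≈ 0.0947 of each dose.
At steady state, accumulation factor R = 1/(1 − e^(−kτ)) ≈ 1.1046.
Single-dose peak C₀ = D/Vd = 348/29 ≈ 12.000 mcg/mL.
Cmax,ss = C₀/(1 − f) ≈ 12.000/0.9053 ≈ 13.255 mcg/mL.
Peak 13.3 mcg/mL vs MTC 15 mcg/mL: below toxic threshold.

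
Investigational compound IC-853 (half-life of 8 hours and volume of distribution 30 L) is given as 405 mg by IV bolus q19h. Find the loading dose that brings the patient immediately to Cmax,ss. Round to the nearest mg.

502 mg

f = (1/2)^(19/8) ≈ 0.192776; accumulation ratio R = 1/(1−f) ≈ 1.23881.
Loading dose to hit Cmax,ss on first dose: D_load = D_maint·R ≈ 405 × 1.23881 ≈ 501.72 mg.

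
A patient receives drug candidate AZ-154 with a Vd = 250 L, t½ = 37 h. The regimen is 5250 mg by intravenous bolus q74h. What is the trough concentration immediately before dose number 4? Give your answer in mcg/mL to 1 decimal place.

f = (1/2)^(τ/t½) = (1/2)^(74/37) ≈ 0.2500.
C₀ = D/Vd = 5250/250 ≈ 21.000 mcg/mL.
Before the 4th dose, 3 doses have been given. Superposition: Cmin = C₀·(f + f² + … + f^3).
≈ 21.000 × (0.2500 + 0.0625 + 0.0156) ≈ 21.000 × 0.3281 ≈ 6.890 mcg/mL.

6.9 mcg/mL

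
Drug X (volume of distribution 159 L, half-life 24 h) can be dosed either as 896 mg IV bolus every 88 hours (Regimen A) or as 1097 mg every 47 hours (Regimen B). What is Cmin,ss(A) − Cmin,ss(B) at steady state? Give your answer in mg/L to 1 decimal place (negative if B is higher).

Regimen A: f = (1/2)^(88/24) ≈ 0.0787; Cmin,ss = (896/159)·f/(1−f) ≈ 0.481 mg/L.
Regimen B: f = (1/2)^(47/24) ≈ 0.2573; Cmin,ss = (1097/159)·f/(1−f) ≈ 2.390 mg/L.
Difference ≈ 0.481 − 2.390 ≈ -1.909 mg/L.

-1.9 mg/L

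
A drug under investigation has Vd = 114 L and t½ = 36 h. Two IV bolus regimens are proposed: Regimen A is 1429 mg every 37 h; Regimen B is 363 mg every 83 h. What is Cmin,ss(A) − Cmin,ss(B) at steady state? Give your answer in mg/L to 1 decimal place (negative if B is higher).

11.3 mg/L

Regimen A: f = (1/2)^(37/36) ≈ 0.4905; Cmin,ss = (1429/114)·f/(1−f) ≈ 12.068 mg/L.
Regimen B: f = (1/2)^(83/36) ≈ 0.2023; Cmin,ss = (363/114)·f/(1−f) ≈ 0.808 mg/L.
Difference ≈ 12.068 − 0.808 ≈ 11.260 mg/L.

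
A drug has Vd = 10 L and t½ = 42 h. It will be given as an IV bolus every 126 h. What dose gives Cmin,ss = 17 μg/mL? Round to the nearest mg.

1190 mg

τ/t½ = 126/42 ≈ 3, so f = (1/2)^(126/42) ≈ 0.125000.
Cmin,ss = (D/Vd)·f/(1−f), so D = Cmin,ss·Vd·(1−f)/f.
D = 17 × 10 × (1−f)/f ≈ 17 × 10 × 7.00000 ≈ 1190.00 mg.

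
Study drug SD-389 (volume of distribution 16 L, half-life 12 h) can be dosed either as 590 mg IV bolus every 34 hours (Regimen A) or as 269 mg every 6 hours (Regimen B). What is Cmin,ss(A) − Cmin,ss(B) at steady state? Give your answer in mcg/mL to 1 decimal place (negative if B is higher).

-34.6 mcg/mL

Regimen A: f = (1/2)^(34/12) ≈ 0.1403; Cmin,ss = (590/16)·f/(1−f) ≈ 6.018 mcg/mL.
Regimen B: f = (1/2)^(6/12) ≈ 0.7071; Cmin,ss = (269/16)·f/(1−f) ≈ 40.588 mcg/mL.
Difference ≈ 6.018 − 40.588 ≈ -34.570 mcg/mL.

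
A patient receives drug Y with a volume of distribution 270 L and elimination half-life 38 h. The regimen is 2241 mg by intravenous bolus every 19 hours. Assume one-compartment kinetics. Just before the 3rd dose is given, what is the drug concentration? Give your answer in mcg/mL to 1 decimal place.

f = (1/2)^(τ/t½) = (1/2)^(19/38) ≈ 0.7071.
C₀ = D/Vd = 2241/270 ≈ 8.300 mcg/mL.
Before the 3rd dose, 2 doses have been given. Superposition: Cmin = C₀·(f + f²).
≈ 8.300 × (0.7071 + 0.5000) ≈ 8.300 × 1.2071 ≈ 10.019 mcg/mL.

10.0 mcg/mL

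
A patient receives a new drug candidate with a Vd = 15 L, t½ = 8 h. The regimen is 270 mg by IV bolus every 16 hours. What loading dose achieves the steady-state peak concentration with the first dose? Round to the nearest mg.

360 mg

f = (1/2)^(16/8) ≈ 0.250000; accumulation ratio R = 1/(1−f) ≈ 1.33333.
Loading dose to hit Cmax,ss on first dose: D_load = D_maint·R ≈ 270 × 1.33333 ≈ 360.00 mg.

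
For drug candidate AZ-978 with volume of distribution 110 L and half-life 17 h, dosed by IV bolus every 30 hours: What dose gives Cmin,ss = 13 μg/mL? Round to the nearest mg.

τ/t½ = 30/17 ≈ 1.7647, so f = (1/2)^(30/17) ≈ 0.294287.
Cmin,ss = (D/Vd)·f/(1−f), so D = Cmin,ss·Vd·(1−f)/f.
D = 13 × 110 × (1−f)/f ≈ 13 × 110 × 2.39804 ≈ 3429.20 mg.

3429 mg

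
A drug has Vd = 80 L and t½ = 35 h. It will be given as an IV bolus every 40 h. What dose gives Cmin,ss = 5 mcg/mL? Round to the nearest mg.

483 mg

τ/t½ = 40/35 ≈ 1.1429, so f = (1/2)^(40/35) ≈ 0.452862.
Cmin,ss = (D/Vd)·f/(1−f), so D = Cmin,ss·Vd·(1−f)/f.
D = 5 × 80 × (1−f)/f ≈ 5 × 80 × 1.20818 ≈ 483.27 mg.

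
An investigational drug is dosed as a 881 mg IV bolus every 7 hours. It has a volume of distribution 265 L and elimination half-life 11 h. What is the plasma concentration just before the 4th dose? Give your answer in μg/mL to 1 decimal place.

f = (1/2)^(τ/t½) = (1/2)^(7/11) ≈ 0.6433.
C₀ = D/Vd = 881/265 ≈ 3.325 μg/mL.
Before the 4th dose, 3 doses have been given. Superposition: Cmin = C₀·(f + f² + … + f^3).
≈ 3.325 × (0.6433 + 0.4138 + 0.2662) ≈ 3.325 × 1.3233 ≈ 4.400 μg/mL.

4.4 μg/mL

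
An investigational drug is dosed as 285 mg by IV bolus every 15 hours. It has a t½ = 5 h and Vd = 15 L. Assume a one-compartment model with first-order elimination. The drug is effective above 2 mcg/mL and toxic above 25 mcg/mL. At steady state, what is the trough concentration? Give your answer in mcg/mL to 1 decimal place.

2.7 mcg/mL

The dosing interval is 3 half-lives, so f = 2^(−3) = 0.125.
Accumulation ratio R = 1/(1 − f) = 1/0.875 = 8/7.
Single-dose peak C₀ = D/Vd = 285/15 = 19 mcg/mL.
Steady-state peak Cmax,ss = C₀·R = 19 × 8/7 ≈ 21.714 mcg/mL.
Steady-state trough Cmin,ss = Cmax,ss·f ≈ 21.714 × 0.125 ≈ 2.714 mcg/mL.
Trough 2.7 mcg/mL vs MEC 2 mcg/mL: adequate.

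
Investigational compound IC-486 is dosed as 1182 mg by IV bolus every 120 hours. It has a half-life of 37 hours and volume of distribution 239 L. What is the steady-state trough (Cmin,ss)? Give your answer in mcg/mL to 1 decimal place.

0.6 mcg/mL

τ/t½ = 120/37 ≈ 3.2432, so fraction remaining f = (1/2)^(120/37) ≈ 0.1056.
Each bolus raises the concentration by D/Vd = 1182/239 ≈ 4.946 mcg/mL.
Steady-state trough Cmin,ss = C₀·f/(1−f) ≈ 4.946 × 0.1056/0.8944 ≈ 0.584 mcg/mL.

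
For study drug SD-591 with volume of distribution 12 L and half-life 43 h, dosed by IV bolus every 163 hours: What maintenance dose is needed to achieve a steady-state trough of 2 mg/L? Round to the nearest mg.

308 mg

τ/t½ = 163/43 ≈ 3.7907, so f = (1/2)^(163/43) ≈ 0.072258.
Cmin,ss = (D/Vd)·f/(1−f), so D = Cmin,ss·Vd·(1−f)/f.
D = 2 × 12 × (1−f)/f ≈ 2 × 12 × 12.83930 ≈ 308.14 mg.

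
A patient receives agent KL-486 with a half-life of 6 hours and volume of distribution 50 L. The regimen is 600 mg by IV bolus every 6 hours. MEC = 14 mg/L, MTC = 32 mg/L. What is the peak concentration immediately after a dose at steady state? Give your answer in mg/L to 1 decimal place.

24.0 mg/L

τ = 6 h = 1 half-life, so f = (1/2)^1 = 0.5.
At steady state, R = 1/(1 − 0.5) = 2/1.
Single-dose peak C₀ = D/Vd = 600/50 = 12 mg/L.
Steady-state peak Cmax,ss = C₀·R = 12 × 2/1 ≈ 24.000 mg/L.
Peak 24.0 mg/L vs MTC 32 mg/L: below toxic threshold.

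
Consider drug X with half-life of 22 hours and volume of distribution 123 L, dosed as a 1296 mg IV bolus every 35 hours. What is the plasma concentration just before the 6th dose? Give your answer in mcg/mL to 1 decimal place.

5.2 mcg/mL

f = (1/2)^(τ/t½) = (1/2)^(35/22) ≈ 0.3320.
C₀ = D/Vd = 1296/123 ≈ 10.537 mcg/mL.
Before the 6th dose, 5 doses have been given. Superposition: Cmin = C₀·(f + f² + … + f^5).
≈ 10.537 × (0.3320 + 0.1102 + 0.0366 + 0.0121 + 0.0040) ≈ 10.537 × 0.4949 ≈ 5.215 mcg/mL.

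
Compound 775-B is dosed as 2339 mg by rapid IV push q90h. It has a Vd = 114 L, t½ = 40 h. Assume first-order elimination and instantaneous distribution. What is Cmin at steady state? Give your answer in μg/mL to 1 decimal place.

k = ln2/t½ = ln2/40 ≈ 0.017329 h⁻¹; fraction remaining f = e^(−kτ) = e^(−0.017329×90) ≈ 0.2102.
Single-dose peak C₀ = D/Vd = 2339/114 ≈ 20.518 μg/mL.
Steady-state trough Cmin,ss = C₀·f/(1−f) ≈ 20.518 × 0.2102/0.7898 ≈ 5.461 μg/mL.

5.5 μg/mL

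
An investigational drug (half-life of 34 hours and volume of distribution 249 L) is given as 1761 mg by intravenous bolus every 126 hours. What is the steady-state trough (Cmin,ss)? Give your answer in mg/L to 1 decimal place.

0.6 mg/L

k = ln2/t½ = ln2/34 ≈ 0.020387 h⁻¹; fraction remaining f = e^(−kτ) = e^(−0.020387×126) ≈ 0.0766.
Each bolus raises the concentration by D/Vd = 1761/249 ≈ 7.072 mg/L.
Steady-state trough Cmin,ss = C₀·f/(1−f) ≈ 7.072 × 0.0766/0.9234 ≈ 0.587 mg/L.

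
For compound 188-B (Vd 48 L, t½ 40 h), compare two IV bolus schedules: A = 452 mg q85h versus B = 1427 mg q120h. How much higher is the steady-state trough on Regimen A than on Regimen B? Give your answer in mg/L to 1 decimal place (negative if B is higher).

Regimen A: f = (1/2)^(85/40) ≈ 0.2293; Cmin,ss = (452/48)·f/(1−f) ≈ 2.802 mg/L.
Regimen B: f = (1/2)^(120/40) ≈ 0.1250; Cmin,ss = (1427/48)·f/(1−f) ≈ 4.247 mg/L.
Difference ≈ 2.802 − 4.247 ≈ -1.445 mg/L.

-1.4 mg/L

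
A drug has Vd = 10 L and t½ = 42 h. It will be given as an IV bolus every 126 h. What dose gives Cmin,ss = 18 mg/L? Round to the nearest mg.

1260 mg

τ/t½ = 126/42 ≈ 3, so f = (1/2)^(126/42) ≈ 0.125000.
Cmin,ss = (D/Vd)·f/(1−f), so D = Cmin,ss·Vd·(1−f)/f.
D = 18 × 10 × (1−f)/f ≈ 18 × 10 × 7.00000 ≈ 1260.00 mg.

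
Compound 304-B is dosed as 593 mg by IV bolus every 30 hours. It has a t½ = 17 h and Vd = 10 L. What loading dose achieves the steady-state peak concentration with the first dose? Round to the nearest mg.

f = (1/2)^(30/17) ≈ 0.294287; accumulation ratio R = 1/(1−f) ≈ 1.41701.
Loading dose to hit Cmax,ss on first dose: D_load = D_maint·R ≈ 593 × 1.41701 ≈ 840.29 mg.

840 mg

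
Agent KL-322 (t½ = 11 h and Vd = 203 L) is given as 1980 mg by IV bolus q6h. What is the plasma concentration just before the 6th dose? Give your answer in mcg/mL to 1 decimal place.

f = (1/2)^(τ/t½) = (1/2)^(6/11) ≈ 0.6852.
C₀ = D/Vd = 1980/203 ≈ 9.754 mcg/mL.
Before the 6th dose, 5 doses have been given. Superposition: Cmin = C₀·(f + f² + … + f^5).
≈ 9.754 × (0.6852 + 0.4695 + 0.3217 + 0.2204 + 0.1510) ≈ 9.754 × 1.8478 ≈ 18.023 mcg/mL.

18.0 mcg/mL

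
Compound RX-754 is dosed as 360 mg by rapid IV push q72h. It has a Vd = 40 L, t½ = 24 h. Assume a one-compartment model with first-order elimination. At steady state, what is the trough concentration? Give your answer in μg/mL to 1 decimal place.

The dosing interval is 3 half-lives, so f = 2^(−3) = 0.125.
At steady state, R = 1/(1 − 0.125) = 8/7.
Single-dose peak C₀ = D/Vd = 360/40 = 9 μg/mL.
Steady-state peak Cmax,ss = C₀·R = 9 × 8/7 ≈ 10.286 μg/mL.
Steady-state trough Cmin,ss = Cmax,ss·f ≈ 10.286 × 0.125 ≈ 1.286 μg/mL.

1.3 μg/mL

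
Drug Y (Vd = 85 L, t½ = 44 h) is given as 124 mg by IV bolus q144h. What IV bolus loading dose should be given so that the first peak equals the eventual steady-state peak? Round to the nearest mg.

138 mg

f = (1/2)^(144/44) ≈ 0.103469; accumulation ratio R = 1/(1−f) ≈ 1.11541.
Loading dose to hit Cmax,ss on first dose: D_load = D_maint·R ≈ 124 × 1.11541 ≈ 138.31 mg.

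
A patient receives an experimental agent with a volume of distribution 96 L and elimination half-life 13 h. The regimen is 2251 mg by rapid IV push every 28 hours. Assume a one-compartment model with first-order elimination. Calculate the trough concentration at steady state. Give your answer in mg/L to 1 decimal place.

k = ln2/t½ = ln2/13 ≈ 0.053319 h⁻¹; fraction remaining f = e^(−kτ) = e^(−0.053319×28) ≈ 0.2247.
Accumulation ratio R = 1/(1 − f) ≈ 1/0.7753 ≈ 1.2898.
Each bolus raises the concentration by D/Vd = 2251/96 ≈ 23.448 mg/L.
Cmax,ss = C₀/(1 − f) ≈ 23.448/0.7753 ≈ 30.244 mg/L.
Steady-state trough Cmin,ss = Cmax,ss·f ≈ 30.244 × 0.2247 ≈ 6.796 mg/L.

6.8 mg/L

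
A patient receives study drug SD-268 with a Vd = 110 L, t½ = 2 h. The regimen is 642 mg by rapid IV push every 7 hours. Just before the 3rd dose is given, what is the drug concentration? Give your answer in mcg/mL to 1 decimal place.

f = (1/2)^(τ/t½) = (1/2)^(7/2) ≈ 0.0884.
C₀ = D/Vd = 642/110 ≈ 5.836 mcg/mL.
Before the 3rd dose, 2 doses have been given. Superposition: Cmin = C₀·(f + f²).
≈ 5.836 × (0.0884 + 0.0078) ≈ 5.836 × 0.0962 ≈ 0.561 mcg/mL.

0.6 mcg/mL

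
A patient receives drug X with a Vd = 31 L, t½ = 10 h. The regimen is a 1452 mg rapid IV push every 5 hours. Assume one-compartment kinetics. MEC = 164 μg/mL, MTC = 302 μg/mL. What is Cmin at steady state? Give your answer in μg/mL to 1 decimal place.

k = ln2/t½ = ln2/10 ≈ 0.069315 h⁻¹; fraction remaining f = e^(−kτ) = e^(−0.069315×5) ≈ 0.7071.
Each bolus raises the concentration by D/Vd = 1452/31 ≈ 46.839 μg/mL.
Steady-state trough Cmin,ss = C₀·f/(1−f) ≈ 46.839 × 0.7071/0.2929 ≈ 113.076 μg/mL.
Trough 113.1 μg/mL vs MEC 164 μg/mL: subtherapeutic.

113.1 μg/mL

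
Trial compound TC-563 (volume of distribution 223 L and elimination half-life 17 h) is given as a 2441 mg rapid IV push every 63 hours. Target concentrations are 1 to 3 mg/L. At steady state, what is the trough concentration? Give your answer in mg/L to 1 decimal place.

k = ln2/t½ = ln2/17 ≈ 0.040773 h⁻¹; fraction remaining f = e^(−kτ) = e^(−0.040773×63) ≈ 0.0766.
Accumulation ratio R = 1/(1 − f) ≈ 1/0.9234 ≈ 1.0830.
Single-dose peak C₀ = D/Vd = 2441/223 ≈ 10.946 mg/L.
Cmax,ss = C₀/(1 − f) ≈ 10.946/0.9234 ≈ 11.854 mg/L.
One interval later, Cmin,ss = Cmax,ss·e^(−kτ) ≈ 11.854 × 0.0766 ≈ 0.908 mg/L.
Trough 0.9 mg/L vs MEC 1 mg/L: subtherapeutic.

0.9 mg/L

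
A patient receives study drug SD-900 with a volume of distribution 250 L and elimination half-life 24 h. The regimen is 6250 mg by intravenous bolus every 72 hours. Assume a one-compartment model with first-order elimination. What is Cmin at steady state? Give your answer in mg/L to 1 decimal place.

3.6 mg/L

τ = 72 h = 3 half-lives, so f = (1/2)^3 = 0.125.
At steady state, R = 1/(1 − 0.125) = 8/7.
Single-dose peak C₀ = D/Vd = 6250/250 = 25 mg/L.
Steady-state peak Cmax,ss = C₀·R = 25 × 8/7 ≈ 28.571 mg/L.
Steady-state trough Cmin,ss = Cmax,ss·f ≈ 28.571 × 0.125 ≈ 3.571 mg/L.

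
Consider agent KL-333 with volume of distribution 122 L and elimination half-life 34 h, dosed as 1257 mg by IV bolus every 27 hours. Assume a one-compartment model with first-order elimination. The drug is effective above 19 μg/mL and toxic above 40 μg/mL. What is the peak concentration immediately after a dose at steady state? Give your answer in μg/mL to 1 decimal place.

Over one 27-h interval, 27/34 ≈ 0.79412 half-lives elapse, leaving f ≈ 0.5767 of each dose.
At steady state, accumulation factor R = 1/(1 − e^(−kτ)) ≈ 2.3624.
Single-dose peak C₀ = D/Vd = 1257/122 ≈ 10.303 μg/mL.
Steady-state peak Cmax,ss = C₀·R ≈ 10.303 × 2.3624 ≈ 24.340 μg/mL.
Peak 24.3 μg/mL vs MTC 40 μg/mL: below toxic threshold.

24.3 μg/mL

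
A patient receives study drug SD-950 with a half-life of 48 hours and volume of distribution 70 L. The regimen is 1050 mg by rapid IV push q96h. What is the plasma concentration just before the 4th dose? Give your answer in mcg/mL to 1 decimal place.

4.9 mcg/mL

f = (1/2)^(τ/t½) = (1/2)^(96/48) ≈ 0.2500.
C₀ = D/Vd = 1050/70 ≈ 15.000 mcg/mL.
Before the 4th dose, 3 doses have been given. Superposition: Cmin = C₀·(f + f² + … + f^3).
≈ 15.000 × (0.2500 + 0.0625 + 0.0156) ≈ 15.000 × 0.3281 ≈ 4.921 mcg/mL.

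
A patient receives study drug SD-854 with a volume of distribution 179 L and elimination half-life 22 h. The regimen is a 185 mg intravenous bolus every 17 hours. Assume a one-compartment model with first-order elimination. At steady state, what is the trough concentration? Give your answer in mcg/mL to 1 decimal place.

1.5 mcg/mL

k = ln2/t½ = ln2/22 ≈ 0.031507 h⁻¹; fraction remaining f = e^(−kτ) = e^(−0.031507×17) ≈ 0.5853.
At steady state, accumulation factor R = 1/(1 − e^(−kτ)) ≈ 2.4114.
Single-dose peak C₀ = D/Vd = 185/179 ≈ 1.034 mcg/mL.
Cmax,ss = C₀/(1 − f) ≈ 1.034/0.4147 ≈ 2.493 mcg/mL.
Steady-state trough Cmin,ss = Cmax,ss·f ≈ 2.493 × 0.5853 ≈ 1.459 mcg/mL.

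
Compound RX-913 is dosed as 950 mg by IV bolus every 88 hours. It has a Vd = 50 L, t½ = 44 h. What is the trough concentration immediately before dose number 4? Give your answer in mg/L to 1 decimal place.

f = (1/2)^(τ/t½) = (1/2)^(88/44) ≈ 0.2500.
C₀ = D/Vd = 950/50 ≈ 19.000 mg/L.
Before the 4th dose, 3 doses have been given. Superposition: Cmin = C₀·(f + f² + … + f^3).
≈ 19.000 × (0.2500 + 0.0625 + 0.0156) ≈ 19.000 × 0.3281 ≈ 6.234 mg/L.

6.2 mg/L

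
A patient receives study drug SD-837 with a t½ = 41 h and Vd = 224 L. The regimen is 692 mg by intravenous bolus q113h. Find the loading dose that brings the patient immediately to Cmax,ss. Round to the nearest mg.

f = (1/2)^(113/41) ≈ 0.148024; accumulation ratio R = 1/(1−f) ≈ 1.17374.
Loading dose to hit Cmax,ss on first dose: D_load = D_maint·R ≈ 692 × 1.17374 ≈ 812.23 mg.

812 mg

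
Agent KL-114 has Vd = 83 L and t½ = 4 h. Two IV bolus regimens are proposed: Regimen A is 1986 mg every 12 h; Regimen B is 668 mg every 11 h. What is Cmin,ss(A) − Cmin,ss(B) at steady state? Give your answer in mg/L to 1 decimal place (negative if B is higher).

Regimen A: f = (1/2)^(12/4) ≈ 0.1250; Cmin,ss = (1986/83)·f/(1−f) ≈ 3.418 mg/L.
Regimen B: f = (1/2)^(11/4) ≈ 0.1487; Cmin,ss = (668/83)·f/(1−f) ≈ 1.406 mg/L.
Difference ≈ 3.418 − 1.406 ≈ 2.012 mg/L.

2.0 mg/L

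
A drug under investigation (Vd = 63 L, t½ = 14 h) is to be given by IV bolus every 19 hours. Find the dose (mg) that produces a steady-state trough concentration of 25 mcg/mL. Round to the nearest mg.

2460 mg

τ/t½ = 19/14 ≈ 1.3571, so f = (1/2)^(19/14) ≈ 0.390355.
Cmin,ss = (D/Vd)·f/(1−f), so D = Cmin,ss·Vd·(1−f)/f.
D = 25 × 63 × (1−f)/f ≈ 25 × 63 × 1.56177 ≈ 2459.79 mg.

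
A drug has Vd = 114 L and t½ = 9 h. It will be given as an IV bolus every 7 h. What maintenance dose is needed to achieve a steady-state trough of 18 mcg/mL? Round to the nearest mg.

τ/t½ = 7/9 ≈ 0.77778, so f = (1/2)^(7/9) ≈ 0.583265.
Cmin,ss = (D/Vd)·f/(1−f), so D = Cmin,ss·Vd·(1−f)/f.
D = 18 × 114 × (1−f)/f ≈ 18 × 114 × 0.71449 ≈ 1466.13 mg.

1466 mg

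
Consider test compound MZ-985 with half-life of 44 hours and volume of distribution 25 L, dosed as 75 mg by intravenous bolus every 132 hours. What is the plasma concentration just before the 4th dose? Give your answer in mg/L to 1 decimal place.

0.4 mg/L

f = (1/2)^(τ/t½) = (1/2)^(132/44) ≈ 0.1250.
C₀ = D/Vd = 75/25 ≈ 3.000 mg/L.
Before the 4th dose, 3 doses have been given. Superposition: Cmin = C₀·(f + f² + … + f^3).
≈ 3.000 × (0.1250 + 0.0156 + 0.0020) ≈ 3.000 × 0.1426 ≈ 0.428 mg/L.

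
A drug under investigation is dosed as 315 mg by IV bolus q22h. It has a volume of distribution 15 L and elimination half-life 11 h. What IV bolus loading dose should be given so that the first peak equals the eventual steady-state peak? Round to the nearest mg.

f = (1/2)^(22/11) ≈ 0.250000; accumulation ratio R = 1/(1−f) ≈ 1.33333.
Loading dose to hit Cmax,ss on first dose: D_load = D_maint·R ≈ 315 × 1.33333 ≈ 420.00 mg.

420 mg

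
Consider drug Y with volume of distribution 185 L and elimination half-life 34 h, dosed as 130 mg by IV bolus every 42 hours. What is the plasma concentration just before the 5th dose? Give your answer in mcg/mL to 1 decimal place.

f = (1/2)^(τ/t½) = (1/2)^(42/34) ≈ 0.4248.
C₀ = D/Vd = 130/185 ≈ 0.703 mcg/mL.
Before the 5th dose, 4 doses have been given. Superposition: Cmin = C₀·(f + f² + … + f^4).
≈ 0.703 × (0.4248 + 0.1805 + 0.0767 + 0.0326) ≈ 0.703 × 0.7146 ≈ 0.502 mcg/mL.

0.5 mcg/mL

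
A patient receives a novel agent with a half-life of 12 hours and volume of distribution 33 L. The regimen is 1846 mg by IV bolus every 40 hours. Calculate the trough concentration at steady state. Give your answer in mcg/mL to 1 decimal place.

τ/t½ = 40/12 ≈ 3.3333, so fraction remaining f = (1/2)^(40/12) ≈ 0.0992.
Single-dose peak C₀ = D/Vd = 1846/33 ≈ 55.939 mcg/mL.
Steady-state trough Cmin,ss = C₀·f/(1−f) ≈ 55.939 × 0.0992/0.9008 ≈ 6.160 mcg/mL.

6.2 mcg/mL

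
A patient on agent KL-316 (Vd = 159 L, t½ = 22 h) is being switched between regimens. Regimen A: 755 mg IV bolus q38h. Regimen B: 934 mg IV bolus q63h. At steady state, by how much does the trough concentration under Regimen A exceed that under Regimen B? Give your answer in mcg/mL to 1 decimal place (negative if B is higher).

Regimen A: f = (1/2)^(38/22) ≈ 0.3020; Cmin,ss = (755/159)·f/(1−f) ≈ 2.054 mcg/mL.
Regimen B: f = (1/2)^(63/22) ≈ 0.1374; Cmin,ss = (934/159)·f/(1−f) ≈ 0.936 mcg/mL.
Difference ≈ 2.054 − 0.936 ≈ 1.118 mcg/mL.

1.1 mcg/mL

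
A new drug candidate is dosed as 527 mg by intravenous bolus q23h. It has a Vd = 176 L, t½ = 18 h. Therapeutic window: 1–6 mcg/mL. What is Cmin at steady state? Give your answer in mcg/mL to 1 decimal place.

2.1 mcg/mL

Over one 23-h interval, 23/18 ≈ 1.2778 half-lives elapse, leaving f ≈ 0.4124 of each dose.
Single-dose peak C₀ = D/Vd = 527/176 ≈ 2.994 mcg/mL.
Steady-state trough Cmin,ss = C₀·f/(1−f) ≈ 2.994 × 0.4124/0.5876 ≈ 2.101 mcg/mL.
Trough 2.1 mcg/mL vs MEC 1 mcg/mL: adequate.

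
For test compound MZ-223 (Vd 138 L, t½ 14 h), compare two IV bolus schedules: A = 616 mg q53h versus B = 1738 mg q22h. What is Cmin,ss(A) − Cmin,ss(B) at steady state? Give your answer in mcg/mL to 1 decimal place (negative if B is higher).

Regimen A: f = (1/2)^(53/14) ≈ 0.0725; Cmin,ss = (616/138)·f/(1−f) ≈ 0.349 mcg/mL.
Regimen B: f = (1/2)^(22/14) ≈ 0.3365; Cmin,ss = (1738/138)·f/(1−f) ≈ 6.387 mcg/mL.
Difference ≈ 0.349 − 6.387 ≈ -6.038 mcg/mL.

-6.0 mcg/mL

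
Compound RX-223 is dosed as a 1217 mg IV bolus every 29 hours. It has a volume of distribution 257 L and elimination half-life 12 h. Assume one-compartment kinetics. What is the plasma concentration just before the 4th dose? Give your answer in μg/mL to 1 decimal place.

1.1 μg/mL

f = (1/2)^(τ/t½) = (1/2)^(29/12) ≈ 0.1873.
C₀ = D/Vd = 1217/257 ≈ 4.735 μg/mL.
Before the 4th dose, 3 doses have been given. Superposition: Cmin = C₀·(f + f² + … + f^3).
≈ 4.735 × (0.1873 + 0.0351 + 0.0066) ≈ 4.735 × 0.2290 ≈ 1.084 μg/mL.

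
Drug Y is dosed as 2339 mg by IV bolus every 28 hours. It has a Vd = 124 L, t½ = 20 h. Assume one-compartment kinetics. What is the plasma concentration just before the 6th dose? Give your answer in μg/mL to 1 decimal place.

11.4 μg/mL

f = (1/2)^(τ/t½) = (1/2)^(28/20) ≈ 0.3789.
C₀ = D/Vd = 2339/124 ≈ 18.863 μg/mL.
Before the 6th dose, 5 doses have been given. Superposition: Cmin = C₀·(f + f² + … + f^5).
≈ 18.863 × (0.3789 + 0.1436 + 0.0544 + 0.0206 + 0.0078) ≈ 18.863 × 0.6053 ≈ 11.418 μg/mL.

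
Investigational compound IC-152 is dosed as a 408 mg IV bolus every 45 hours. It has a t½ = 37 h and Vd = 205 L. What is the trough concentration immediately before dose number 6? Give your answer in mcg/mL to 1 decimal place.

1.5 mcg/mL

f = (1/2)^(τ/t½) = (1/2)^(45/37) ≈ 0.4304.
C₀ = D/Vd = 408/205 ≈ 1.990 mcg/mL.
Before the 6th dose, 5 doses have been given. Superposition: Cmin = C₀·(f + f² + … + f^5).
≈ 1.990 × (0.4304 + 0.1852 + 0.0797 + 0.0343 + 0.0148) ≈ 1.990 × 0.7444 ≈ 1.481 mcg/mL.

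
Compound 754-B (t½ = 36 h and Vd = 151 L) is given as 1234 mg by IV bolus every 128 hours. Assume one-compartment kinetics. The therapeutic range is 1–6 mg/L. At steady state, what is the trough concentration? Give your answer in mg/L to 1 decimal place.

0.8 mg/L

τ/t½ = 128/36 ≈ 3.5556, so fraction remaining f = (1/2)^(128/36) ≈ 0.0850.
At steady state, accumulation factor R = 1/(1 − e^(−kτ)) ≈ 1.0929.
Each bolus raises the concentration by D/Vd = 1234/151 ≈ 8.172 mg/L.
Steady-state peak Cmax,ss = C₀·R ≈ 8.172 × 1.0929 ≈ 8.931 mg/L.
One interval later, Cmin,ss = Cmax,ss·e^(−kτ) ≈ 8.931 × 0.0850 ≈ 0.759 mg/L.
Trough 0.8 mg/L vs MEC 1 mg/L: subtherapeutic.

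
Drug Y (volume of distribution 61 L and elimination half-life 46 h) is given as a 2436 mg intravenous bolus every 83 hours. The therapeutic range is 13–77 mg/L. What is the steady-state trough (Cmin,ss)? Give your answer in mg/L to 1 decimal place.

k = ln2/t½ = ln2/46 ≈ 0.015068 h⁻¹; fraction remaining f = e^(−kτ) = e^(−0.015068×83) ≈ 0.2863.
Each bolus raises the concentration by D/Vd = 2436/61 ≈ 39.934 mg/L.
Steady-state trough Cmin,ss = C₀·f/(1−f) ≈ 39.934 × 0.2863/0.7137 ≈ 16.019 mg/L.
Trough 16.0 mg/L vs MEC 13 mg/L: adequate.

16.0 mg/L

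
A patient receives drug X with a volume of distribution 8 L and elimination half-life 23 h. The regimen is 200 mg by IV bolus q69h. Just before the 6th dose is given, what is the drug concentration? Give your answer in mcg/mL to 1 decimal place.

3.6 mcg/mL

f = (1/2)^(τ/t½) = (1/2)^(69/23) ≈ 0.1250.
C₀ = D/Vd = 200/8 ≈ 25.000 mcg/mL.
Before the 6th dose, 5 doses have been given. Superposition: Cmin = C₀·(f + f² + … + f^5).
≈ 25.000 × (0.1250 + 0.0156 + 0.0020 + 0.0002 + 0.0000) ≈ 25.000 × 0.1428 ≈ 3.570 mcg/mL.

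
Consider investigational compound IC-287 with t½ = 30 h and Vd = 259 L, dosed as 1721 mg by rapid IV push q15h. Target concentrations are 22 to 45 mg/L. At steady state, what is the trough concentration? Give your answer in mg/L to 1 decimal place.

16.0 mg/L

τ/t½ = 15/30 ≈ 0.5, so fraction remaining f = (1/2)^(15/30) ≈ 0.7071.
At steady state, accumulation factor R = 1/(1 − e^(−kτ)) ≈ 3.4141.
Each bolus raises the concentration by D/Vd = 1721/259 ≈ 6.645 mg/L.
Steady-state peak Cmax,ss = C₀·R ≈ 6.645 × 3.4141 ≈ 22.687 mg/L.
One interval later, Cmin,ss = Cmax,ss·e^(−kτ) ≈ 22.687 × 0.7071 ≈ 16.042 mg/L.
Trough 16.0 mg/L vs MEC 22 mg/L: subtherapeutic.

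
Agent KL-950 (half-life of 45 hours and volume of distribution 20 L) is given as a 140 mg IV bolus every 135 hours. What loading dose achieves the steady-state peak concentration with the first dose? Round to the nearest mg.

f = (1/2)^(135/45) ≈ 0.125000; accumulation ratio R = 1/(1−f) ≈ 1.14286.
Loading dose to hit Cmax,ss on first dose: D_load = D_maint·R ≈ 140 × 1.14286 ≈ 160.00 mg.

160 mg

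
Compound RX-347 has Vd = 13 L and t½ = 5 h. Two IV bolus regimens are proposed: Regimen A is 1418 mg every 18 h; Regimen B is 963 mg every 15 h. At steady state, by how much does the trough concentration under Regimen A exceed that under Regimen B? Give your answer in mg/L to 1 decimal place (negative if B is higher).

Regimen A: f = (1/2)^(18/5) ≈ 0.0825; Cmin,ss = (1418/13)·f/(1−f) ≈ 9.808 mg/L.
Regimen B: f = (1/2)^(15/5) ≈ 0.1250; Cmin,ss = (963/13)·f/(1−f) ≈ 10.582 mg/L.
Difference ≈ 9.808 − 10.582 ≈ -0.774 mg/L.

-0.8 mg/L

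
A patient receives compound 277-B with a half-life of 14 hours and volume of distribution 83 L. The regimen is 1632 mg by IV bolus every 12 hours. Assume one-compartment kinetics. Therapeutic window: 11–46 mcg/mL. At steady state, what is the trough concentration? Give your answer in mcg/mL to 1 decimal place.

24.2 mcg/mL

Over one 12-h interval, 12/14 ≈ 0.85714 half-lives elapse, leaving f ≈ 0.5520 of each dose.
Accumulation ratio R = 1/(1 − f) ≈ 1/0.4480 ≈ 2.2321.
Each bolus raises the concentration by D/Vd = 1632/83 ≈ 19.663 mcg/mL.
Steady-state peak Cmax,ss = C₀·R ≈ 19.663 × 2.2321 ≈ 43.890 mcg/mL.
Steady-state trough Cmin,ss = Cmax,ss·f ≈ 43.890 × 0.5520 ≈ 24.227 mcg/mL.
Trough 24.2 mcg/mL vs MEC 11 mcg/mL: adequate.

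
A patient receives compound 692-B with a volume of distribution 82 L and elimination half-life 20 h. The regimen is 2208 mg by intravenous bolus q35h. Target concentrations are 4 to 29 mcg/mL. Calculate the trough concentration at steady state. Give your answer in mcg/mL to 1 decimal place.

11.4 mcg/mL

Over one 35-h interval, 35/20 ≈ 1.75 half-lives elapse, leaving f ≈ 0.2973 of each dose.
Accumulation ratio R = 1/(1 − f) ≈ 1/0.7027 ≈ 1.4231.
Single-dose peak C₀ = D/Vd = 2208/82 ≈ 26.927 mcg/mL.
Cmax,ss = C₀/(1 − f) ≈ 26.927/0.7027 ≈ 38.319 mcg/mL.
Steady-state trough Cmin,ss = Cmax,ss·f ≈ 38.319 × 0.2973 ≈ 11.392 mcg/mL.
Trough 11.4 mcg/mL vs MEC 4 mcg/mL: adequate.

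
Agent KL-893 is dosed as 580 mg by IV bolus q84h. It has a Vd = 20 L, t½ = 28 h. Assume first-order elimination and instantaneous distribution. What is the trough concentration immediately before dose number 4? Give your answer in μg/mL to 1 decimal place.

4.1 μg/mL

f = (1/2)^(τ/t½) = (1/2)^(84/28) ≈ 0.1250.
C₀ = D/Vd = 580/20 ≈ 29.000 μg/mL.
Before the 4th dose, 3 doses have been given. Superposition: Cmin = C₀·(f + f² + … + f^3).
≈ 29.000 × (0.1250 + 0.0156 + 0.0020) ≈ 29.000 × 0.1426 ≈ 4.135 μg/mL.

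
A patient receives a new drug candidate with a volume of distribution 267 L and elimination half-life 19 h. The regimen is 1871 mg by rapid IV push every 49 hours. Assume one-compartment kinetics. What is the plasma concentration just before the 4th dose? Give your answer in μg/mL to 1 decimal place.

f = (1/2)^(τ/t½) = (1/2)^(49/19) ≈ 0.1674.
C₀ = D/Vd = 1871/267 ≈ 7.007 μg/mL.
Before the 4th dose, 3 doses have been given. Superposition: Cmin = C₀·(f + f² + … + f^3).
≈ 7.007 × (0.1674 + 0.0280 + 0.0047) ≈ 7.007 × 0.2001 ≈ 1.402 μg/mL.

1.4 μg/mL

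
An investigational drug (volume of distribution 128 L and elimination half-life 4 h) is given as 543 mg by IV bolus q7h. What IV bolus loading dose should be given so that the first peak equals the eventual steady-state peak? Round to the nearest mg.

f = (1/2)^(7/4) ≈ 0.297302; accumulation ratio R = 1/(1−f) ≈ 1.42309.
Loading dose to hit Cmax,ss on first dose: D_load = D_maint·R ≈ 543 × 1.42309 ≈ 772.74 mg.

773 mg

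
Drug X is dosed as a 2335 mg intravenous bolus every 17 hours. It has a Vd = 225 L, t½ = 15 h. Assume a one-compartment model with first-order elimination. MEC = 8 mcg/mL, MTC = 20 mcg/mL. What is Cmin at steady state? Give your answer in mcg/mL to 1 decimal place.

8.7 mcg/mL

Over one 17-h interval, 17/15 ≈ 1.1333 half-lives elapse, leaving f ≈ 0.4559 of each dose.
Accumulation ratio R = 1/(1 − f) ≈ 1/0.5441 ≈ 1.8379.
Single-dose peak C₀ = D/Vd = 2335/225 ≈ 10.378 mcg/mL.
Cmax,ss = C₀/(1 − f) ≈ 10.378/0.5441 ≈ 19.074 mcg/mL.
Steady-state trough Cmin,ss = Cmax,ss·f ≈ 19.074 × 0.4559 ≈ 8.696 mcg/mL.
Trough 8.7 mcg/mL vs MEC 8 mcg/mL: adequate.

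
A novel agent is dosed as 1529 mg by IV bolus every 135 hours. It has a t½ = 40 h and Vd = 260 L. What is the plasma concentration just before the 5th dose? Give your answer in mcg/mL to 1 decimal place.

0.6 mcg/mL

f = (1/2)^(τ/t½) = (1/2)^(135/40) ≈ 0.0964.
C₀ = D/Vd = 1529/260 ≈ 5.881 mcg/mL.
Before the 5th dose, 4 doses have been given. Superposition: Cmin = C₀·(f + f² + … + f^4).
≈ 5.881 × (0.0964 + 0.0093 + 0.0009 + 0.0001) ≈ 5.881 × 0.1067 ≈ 0.628 mcg/mL.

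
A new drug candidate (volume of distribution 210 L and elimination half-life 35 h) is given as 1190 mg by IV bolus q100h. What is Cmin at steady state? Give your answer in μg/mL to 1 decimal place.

τ/t½ = 100/35 ≈ 2.8571, so fraction remaining f = (1/2)^(100/35) ≈ 0.1380.
At steady state, accumulation factor R = 1/(1 − e^(−kτ)) ≈ 1.1601.
Single-dose peak C₀ = D/Vd = 1190/210 ≈ 5.667 μg/mL.
Cmax,ss = C₀/(1 − f) ≈ 5.667/0.8620 ≈ 6.574 μg/mL.
One interval later, Cmin,ss = Cmax,ss·e^(−kτ) ≈ 6.574 × 0.1380 ≈ 0.907 μg/mL.

0.9 μg/mL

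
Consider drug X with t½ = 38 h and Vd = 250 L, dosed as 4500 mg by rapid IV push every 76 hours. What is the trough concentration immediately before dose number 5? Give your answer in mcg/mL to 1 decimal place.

6.0 mcg/mL

f = (1/2)^(τ/t½) = (1/2)^(76/38) ≈ 0.2500.
C₀ = D/Vd = 4500/250 ≈ 18.000 mcg/mL.
Before the 5th dose, 4 doses have been given. Superposition: Cmin = C₀·(f + f² + … + f^4).
≈ 18.000 × (0.2500 + 0.0625 + 0.0156 + 0.0039) ≈ 18.000 × 0.3320 ≈ 5.976 mcg/mL.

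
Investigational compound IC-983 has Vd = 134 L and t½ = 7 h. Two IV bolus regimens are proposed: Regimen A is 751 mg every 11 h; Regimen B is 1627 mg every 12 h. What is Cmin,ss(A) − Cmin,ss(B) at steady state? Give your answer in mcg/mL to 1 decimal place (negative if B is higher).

-2.5 mcg/mL

Regimen A: f = (1/2)^(11/7) ≈ 0.3365; Cmin,ss = (751/134)·f/(1−f) ≈ 2.842 mcg/mL.
Regimen B: f = (1/2)^(12/7) ≈ 0.3048; Cmin,ss = (1627/134)·f/(1−f) ≈ 5.323 mcg/mL.
Difference ≈ 2.842 − 5.323 ≈ -2.481 mcg/mL.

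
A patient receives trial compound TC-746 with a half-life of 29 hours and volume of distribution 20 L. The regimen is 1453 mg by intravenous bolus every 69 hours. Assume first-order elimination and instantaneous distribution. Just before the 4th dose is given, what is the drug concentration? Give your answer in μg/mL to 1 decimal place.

17.2 μg/mL

f = (1/2)^(τ/t½) = (1/2)^(69/29) ≈ 0.1922.
C₀ = D/Vd = 1453/20 ≈ 72.650 μg/mL.
Before the 4th dose, 3 doses have been given. Superposition: Cmin = C₀·(f + f² + … + f^3).
≈ 72.650 × (0.1922 + 0.0369 + 0.0071) ≈ 72.650 × 0.2362 ≈ 17.160 μg/mL.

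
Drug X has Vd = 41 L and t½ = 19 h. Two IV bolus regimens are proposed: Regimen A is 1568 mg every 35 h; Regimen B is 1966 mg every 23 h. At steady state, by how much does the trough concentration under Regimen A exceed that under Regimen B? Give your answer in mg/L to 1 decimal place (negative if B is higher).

-21.7 mg/L

Regimen A: f = (1/2)^(35/19) ≈ 0.2789; Cmin,ss = (1568/41)·f/(1−f) ≈ 14.792 mg/L.
Regimen B: f = (1/2)^(23/19) ≈ 0.4321; Cmin,ss = (1966/41)·f/(1−f) ≈ 36.485 mg/L.
Difference ≈ 14.792 − 36.485 ≈ -21.693 mg/L.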